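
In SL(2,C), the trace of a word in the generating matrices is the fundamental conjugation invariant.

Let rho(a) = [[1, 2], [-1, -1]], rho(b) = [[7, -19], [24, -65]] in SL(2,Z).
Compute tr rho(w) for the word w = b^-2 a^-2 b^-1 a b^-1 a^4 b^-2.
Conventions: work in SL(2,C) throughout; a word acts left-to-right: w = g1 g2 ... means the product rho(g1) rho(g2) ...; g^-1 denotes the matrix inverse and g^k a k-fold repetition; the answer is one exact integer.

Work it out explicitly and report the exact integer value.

rho(b^-1) = [[-65, 19], [-24, 7]]
... * rho(b^-1) = [[-65, 19], [-24, 7]]  ->  [[3769, -1102], [1392, -407]]
... * rho(a^-1) = [[-1, -2], [1, 1]]  ->  [[-4871, -8640], [-1799, -3191]]
... * rho(a^-1) = [[-1, -2], [1, 1]]  ->  [[-3769, 1102], [-1392, 407]]
... * rho(b^-1) = [[-65, 19], [-24, 7]]  ->  [[218537, -63897], [80712, -23599]]
... * rho(a) = [[1, 2], [-1, -1]]  ->  [[282434, 500971], [104311, 185023]]
... * rho(b^-1) = [[-65, 19], [-24, 7]]  ->  [[-30381514, 8873043], [-11220767, 3277070]]
... * rho(a) = [[1, 2], [-1, -1]]  ->  [[-39254557, -69636071], [-14497837, -25718604]]
... * rho(a) = [[1, 2], [-1, -1]]  ->  [[30381514, -8873043], [11220767, -3277070]]
... * rho(a) = [[1, 2], [-1, -1]]  ->  [[39254557, 69636071], [14497837, 25718604]]
... * rho(a) = [[1, 2], [-1, -1]]  ->  [[-30381514, 8873043], [-11220767, 3277070]]
... * rho(b^-1) = [[-65, 19], [-24, 7]]  ->  [[1761845378, -515137465], [650700175, -190255083]]
... * rho(b^-1) = [[-65, 19], [-24, 7]]  ->  [[-102156650410, 29869099927], [-37729389383, 11031517744]]
tr = -102156650410 + 11031517744 = -91125132666

-91125132666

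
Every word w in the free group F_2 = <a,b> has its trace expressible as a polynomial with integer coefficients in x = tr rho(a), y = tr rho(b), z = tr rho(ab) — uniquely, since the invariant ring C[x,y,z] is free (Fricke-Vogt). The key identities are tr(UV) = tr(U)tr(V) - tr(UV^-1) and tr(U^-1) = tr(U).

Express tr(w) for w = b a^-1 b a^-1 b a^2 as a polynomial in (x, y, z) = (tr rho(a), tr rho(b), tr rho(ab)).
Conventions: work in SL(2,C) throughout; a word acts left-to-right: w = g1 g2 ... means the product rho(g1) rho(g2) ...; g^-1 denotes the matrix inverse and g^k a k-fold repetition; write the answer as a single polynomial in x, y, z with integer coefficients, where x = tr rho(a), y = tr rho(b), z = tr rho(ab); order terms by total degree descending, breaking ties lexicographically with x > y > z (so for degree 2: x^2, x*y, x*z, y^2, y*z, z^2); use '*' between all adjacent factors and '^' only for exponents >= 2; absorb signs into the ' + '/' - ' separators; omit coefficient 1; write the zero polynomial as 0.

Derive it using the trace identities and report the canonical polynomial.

tr(a^2 b) = tr(a)*tr(b a) - tr(b)   [square of a] = x*z - y
tr(a^2) = tr(a)*tr(a) - tr(1)   [square of a] = x^2 - 2
tr(a^2 b^2) = tr(b)*tr(a^2 b) - tr(a^2)   [square of b] = x*y*z - x^2 - y^2 + 2
tr(b^2 a^2 b) = tr(b)*tr(a^2 b^2) - tr(a^2 b)   [square of b] = x*y^2*z - x^2*y - y^3 - x*z + 3*y
tr(a b a b) = tr(b a)*tr(b a) - tr(1)   [split at a repeated b] = z^2 - 2
tr(b a b^2 a) = tr(b)*tr(a b a b) - tr(a b a)   [square of b] = y*z^2 - x*z - y
tr(a b^2) = tr(b)*tr(a b) - tr(a)   [square of b] = y*z - x
tr(b a b^2) = tr(b)*tr(a b^2) - tr(a b)   [square of b] = y^2*z - x*y - z
tr(b^2 a^2 b a) = tr(a)*tr(b a b^2 a) - tr(b a b^2)   [square of a] = x*y*z^2 - x^2*z - y^2*z + z
tr(b a^2 b a^-1 b) = tr(b^2 a^2 b)*tr(a) - tr(b^2 a^2 b a)   [inverse elimination on a] = x^2*y^2*z - x^3*y - x*y^3 - x*y*z^2 + y^2*z + 3*x*y - z
tr(a b a^2 b) = tr(a)*tr(b a b a) - tr(b a b)   [square of a] = x*z^2 - y*z - x
tr(a b a^2) = tr(a)*tr(b a^2) - tr(b a)   [square of a] = x^2*z - x*y - z
tr(b a b a^2 b) = tr(b)*tr(a b a^2 b) - tr(a b a^2)   [square of b] = x*y*z^2 - x^2*z - y^2*z + z
tr(b a b a b a) = tr(b a)*tr(b a b a) - tr(b^-1 a^-1)   [split at a repeated b] = z^3 - 3*z
tr(b a b a^2 b a) = tr(a)*tr(b a b a b a) - tr(b a b a b)   [square of a] = x*z^3 - y*z^2 - 2*x*z + y
tr(b a^2 b a^-1 b a) = tr(b a b a^2 b)*tr(a) - tr(b a b a^2 b a)   [inverse elimination on a] = x^2*y*z^2 - x^3*z - x*y^2*z - x*z^3 + y*z^2 + 3*x*z - y
tr(b a^-1 b a^-1 b a^2) = tr(b a^2 b a^-1 b)*tr(a) - tr(b a^2 b a^-1 b a)   [inverse elimination on a] = x^3*y^2*z - x^4*y - x^2*y^3 - 2*x^2*y*z^2 + x^3*z + 2*x*y^2*z + x*z^3 + 3*x^2*y - y*z^2 - 4*x*z + y

x^3*y^2*z - x^4*y - x^2*y^3 - 2*x^2*y*z^2 + x^3*z + 2*x*y^2*z + x*z^3 + 3*x^2*y - y*z^2 - 4*x*z + y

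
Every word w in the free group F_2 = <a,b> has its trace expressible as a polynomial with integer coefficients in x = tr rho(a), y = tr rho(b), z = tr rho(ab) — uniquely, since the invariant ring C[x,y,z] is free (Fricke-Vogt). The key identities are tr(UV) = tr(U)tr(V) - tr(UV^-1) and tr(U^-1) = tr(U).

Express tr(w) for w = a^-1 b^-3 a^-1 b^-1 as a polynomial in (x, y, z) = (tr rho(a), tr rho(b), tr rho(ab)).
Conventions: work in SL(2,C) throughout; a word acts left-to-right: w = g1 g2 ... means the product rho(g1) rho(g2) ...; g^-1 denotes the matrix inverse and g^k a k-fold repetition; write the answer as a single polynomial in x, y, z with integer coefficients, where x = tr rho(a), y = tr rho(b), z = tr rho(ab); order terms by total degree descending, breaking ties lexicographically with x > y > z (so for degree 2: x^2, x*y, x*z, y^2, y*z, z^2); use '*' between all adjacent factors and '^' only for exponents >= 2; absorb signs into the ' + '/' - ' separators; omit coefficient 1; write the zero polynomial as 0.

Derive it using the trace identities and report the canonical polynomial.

trace(b^-1) = trace(b) = y
trace(b^-2) = trace(b^-1)*trace(b) - trace(1)   [inverse elimination on b] = y^2 - 2
and trace(b^-1 a) = trace(a)*trace(b) - trace(a b)   [inverse elimination on b] = x*y - z
trace(b^-2 a) = trace(b^-1 a)*trace(b) - trace(b^-1 a b)   [inverse elimination on b] = x*y^2 - y*z - x
next, trace(a^-1 b^-2) = trace(b^-2)*trace(a) - trace(b^-2 a)   [inverse elimination on a] = y*z - x
trace(b^-1 a^-1 b^-2) = trace(a^-1 b^-2)*trace(b) - trace(a^-1 b^-1)   [inverse elimination on b] = y^2*z - x*y - z
trace(a^2) = trace(a)*trace(a) - trace(1)   [square of a] = x^2 - 2
next, trace(a^2 b) = trace(a)*trace(b a) - trace(b)   [square of a] = x*z - y
trace(a b^-1 a) = trace(a^2)*trace(b) - trace(a^2 b)   [inverse elimination on b] = x^2*y - x*z - y
next, trace(a b a b) = trace(b a)*trace(b a) - trace(1)   [split at a repeated b] = z^2 - 2
trace(a b^-1 a b) = trace(a b a)*trace(b) - trace(a b a b)   [inverse elimination on b] = x*y*z - y^2 - z^2 + 2
and trace(b^-1 a b^-1 a) = trace(a b^-1 a)*trace(b) - trace(a b^-1 a b)   [inverse elimination on b] = x^2*y^2 - 2*x*y*z + z^2 - 2
next, trace(a b^-1 a^-1 b^-1) = trace(b^-1 a b^-1)*trace(a) - trace(b^-1 a b^-1 a)   [inverse elimination on a] = x*y*z - x^2 - z^2 + 2
trace(b^-1 a^-1 b^-2 a) = trace(a b^-1 a^-1 b^-1)*trace(b) - trace(a b^-1 a^-1)   [inverse elimination on b] = x*y^2*z - x^2*y - y*z^2 + y
next, trace(b^-1 a^-1 b^-1 a^-1 b^-1) = trace(b^-1 a^-1 b^-2)*trace(a) - trace(b^-1 a^-1 b^-2 a)   [inverse elimination on a] = y*z^2 - x*z - y
next, trace(a^-1 b^-3 a^-1 b^-1) = trace(b^-1 a^-1 b^-1 a^-1 b^-1)*trace(b) - trace(b^-1 a^-1 b^-1 a^-1)   [inverse elimination on b] = y^2*z^2 - x*y*z - y^2 - z^2 + 2

y^2*z^2 - x*y*z - y^2 - z^2 + 2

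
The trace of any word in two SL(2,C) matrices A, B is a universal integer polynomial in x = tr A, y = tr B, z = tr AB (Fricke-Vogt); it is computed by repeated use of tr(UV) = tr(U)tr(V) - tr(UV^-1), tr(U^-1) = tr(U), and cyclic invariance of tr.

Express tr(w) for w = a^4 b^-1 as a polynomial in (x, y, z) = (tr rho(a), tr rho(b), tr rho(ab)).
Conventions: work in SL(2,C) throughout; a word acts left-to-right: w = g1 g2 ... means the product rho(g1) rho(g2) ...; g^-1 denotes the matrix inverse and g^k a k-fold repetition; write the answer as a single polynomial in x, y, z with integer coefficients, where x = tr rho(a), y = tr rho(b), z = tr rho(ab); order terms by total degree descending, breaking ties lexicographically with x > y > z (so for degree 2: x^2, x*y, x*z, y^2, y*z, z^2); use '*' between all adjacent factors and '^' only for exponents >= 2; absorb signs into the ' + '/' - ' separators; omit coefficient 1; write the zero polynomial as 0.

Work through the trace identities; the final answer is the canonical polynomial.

x^4*y - x^3*z - 3*x^2*y + 2*x*z + y

next, trace(a^2) = trace(a) trace(a) - trace(1)   [square of a] = x^2 - 2
and trace(a^3) = trace(a) trace(a^2) - trace(a)   [square of a] = x^3 - 3*x
trace(a^4) = trace(a) trace(a^3) - trace(a^2)   [square of a] = x^4 - 4*x^2 + 2
next, trace(b a^2) = trace(a) trace(b a) - trace(b)   [square of a] = x*z - y
and trace(a^2 b a) = trace(a) trace(b a^2) - trace(b a)   [square of a] = x^2*z - x*y - z
next, trace(a^4 b) = trace(a) trace(a^2 b a) - trace(a^2 b)   [square of a] = x^3*z - x^2*y - 2*x*z + y
trace(a^4 b^-1) = trace(a^4) trace(b) - trace(a^4 b)   [inverse elimination on b] = x^4*y - x^3*z - 3*x^2*y + 2*x*z + y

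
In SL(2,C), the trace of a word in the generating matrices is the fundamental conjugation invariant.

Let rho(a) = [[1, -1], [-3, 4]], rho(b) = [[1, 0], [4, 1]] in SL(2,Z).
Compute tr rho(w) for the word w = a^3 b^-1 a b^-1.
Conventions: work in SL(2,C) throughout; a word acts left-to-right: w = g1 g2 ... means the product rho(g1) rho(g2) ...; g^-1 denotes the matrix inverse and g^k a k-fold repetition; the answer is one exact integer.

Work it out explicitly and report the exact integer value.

1831

rho(a) = [[1, -1], [-3, 4]]
... * rho(a) = [[1, -1], [-3, 4]]  ->  [[4, -5], [-15, 19]]
... * rho(a) = [[1, -1], [-3, 4]]  ->  [[19, -24], [-72, 91]]
... * rho(b^-1) = [[1, 0], [-4, 1]]  ->  [[115, -24], [-436, 91]]
... * rho(a) = [[1, -1], [-3, 4]]  ->  [[187, -211], [-709, 800]]
... * rho(b^-1) = [[1, 0], [-4, 1]]  ->  [[1031, -211], [-3909, 800]]
tr = 1031 + 800 = 1831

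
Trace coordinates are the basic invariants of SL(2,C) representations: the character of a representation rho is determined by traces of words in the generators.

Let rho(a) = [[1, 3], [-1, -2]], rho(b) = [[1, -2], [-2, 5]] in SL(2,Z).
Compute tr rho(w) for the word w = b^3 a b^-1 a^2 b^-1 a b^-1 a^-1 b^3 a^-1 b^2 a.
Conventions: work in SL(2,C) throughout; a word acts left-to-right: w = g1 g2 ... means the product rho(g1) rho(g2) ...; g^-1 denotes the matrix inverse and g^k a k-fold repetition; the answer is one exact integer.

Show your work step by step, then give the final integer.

rho(b) = [[1, -2], [-2, 5]]
... * rho(b) = [[1, -2], [-2, 5]]  ->  [[5, -12], [-12, 29]]
... * rho(b) = [[1, -2], [-2, 5]]  ->  [[29, -70], [-70, 169]]
... * rho(a) = [[1, 3], [-1, -2]]  ->  [[99, 227], [-239, -548]]
... * rho(b^-1) = [[5, 2], [2, 1]]  ->  [[949, 425], [-2291, -1026]]
... * rho(a) = [[1, 3], [-1, -2]]  ->  [[524, 1997], [-1265, -4821]]
... * rho(a) = [[1, 3], [-1, -2]]  ->  [[-1473, -2422], [3556, 5847]]
... * rho(b^-1) = [[5, 2], [2, 1]]  ->  [[-12209, -5368], [29474, 12959]]
... * rho(a) = [[1, 3], [-1, -2]]  ->  [[-6841, -25891], [16515, 62504]]
... * rho(b^-1) = [[5, 2], [2, 1]]  ->  [[-85987, -39573], [207583, 95534]]
... * rho(a^-1) = [[-2, -3], [1, 1]]  ->  [[132401, 218388], [-319632, -527215]]
... * rho(b) = [[1, -2], [-2, 5]]  ->  [[-304375, 827138], [734798, -1996811]]
... * rho(b) = [[1, -2], [-2, 5]]  ->  [[-1958651, 4744440], [4728420, -11453651]]
... * rho(b) = [[1, -2], [-2, 5]]  ->  [[-11447531, 27639502], [27635722, -66725095]]
... * rho(a^-1) = [[-2, -3], [1, 1]]  ->  [[50534564, 61982095], [-121996539, -149632261]]
... * rho(b) = [[1, -2], [-2, 5]]  ->  [[-73429626, 208841347], [177267983, -504168227]]
... * rho(b) = [[1, -2], [-2, 5]]  ->  [[-491112320, 1191065987], [1185604437, -2875377101]]
... * rho(a) = [[1, 3], [-1, -2]]  ->  [[-1682178307, -3855468934], [4060981538, 9307567513]]
tr = -1682178307 + 9307567513 = 7625389206

7625389206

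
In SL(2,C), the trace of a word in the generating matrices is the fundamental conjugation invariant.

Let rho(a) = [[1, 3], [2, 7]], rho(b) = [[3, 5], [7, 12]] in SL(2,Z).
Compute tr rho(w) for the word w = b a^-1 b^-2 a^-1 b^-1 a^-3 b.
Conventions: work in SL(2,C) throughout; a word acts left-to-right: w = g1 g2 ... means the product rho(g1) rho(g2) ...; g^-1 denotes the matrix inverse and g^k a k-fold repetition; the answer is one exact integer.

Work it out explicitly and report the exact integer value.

rho(b) = [[3, 5], [7, 12]]
... * rho(a^-1) = [[7, -3], [-2, 1]]  ->  [[11, -4], [25, -9]]
... * rho(b^-1) = [[12, -5], [-7, 3]]  ->  [[160, -67], [363, -152]]
... * rho(b^-1) = [[12, -5], [-7, 3]]  ->  [[2389, -1001], [5420, -2271]]
... * rho(a^-1) = [[7, -3], [-2, 1]]  ->  [[18725, -8168], [42482, -18531]]
... * rho(b^-1) = [[12, -5], [-7, 3]]  ->  [[281876, -118129], [639501, -268003]]
... * rho(a^-1) = [[7, -3], [-2, 1]]  ->  [[2209390, -963757], [5012513, -2186506]]
... * rho(a^-1) = [[7, -3], [-2, 1]]  ->  [[17393244, -7591927], [39460603, -17224045]]
... * rho(a^-1) = [[7, -3], [-2, 1]]  ->  [[136936562, -59771659], [310672311, -135605854]]
... * rho(b) = [[3, 5], [7, 12]]  ->  [[-7591927, -32577098], [-17224045, -73908693]]
tr = -7591927 + -73908693 = -81500620

-81500620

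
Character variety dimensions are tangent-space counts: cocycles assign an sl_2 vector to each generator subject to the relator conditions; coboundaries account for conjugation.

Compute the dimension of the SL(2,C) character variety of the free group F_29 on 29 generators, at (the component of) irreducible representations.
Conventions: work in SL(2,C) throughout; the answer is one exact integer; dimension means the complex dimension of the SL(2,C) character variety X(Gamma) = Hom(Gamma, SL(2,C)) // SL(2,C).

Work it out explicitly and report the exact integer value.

84

Here Gamma is free of rank 29 — no relator constrains a cocycle.
So Z^1 = (sl_2)^29 in full: dim Z^1 = 87.
dim B^1 = 3: the coboundary map is injective because an irreducible image has centralizer 0 in sl_2.
dim X = dim H^1 = dim Z^1 - dim B^1 = 87 - 3 = 84.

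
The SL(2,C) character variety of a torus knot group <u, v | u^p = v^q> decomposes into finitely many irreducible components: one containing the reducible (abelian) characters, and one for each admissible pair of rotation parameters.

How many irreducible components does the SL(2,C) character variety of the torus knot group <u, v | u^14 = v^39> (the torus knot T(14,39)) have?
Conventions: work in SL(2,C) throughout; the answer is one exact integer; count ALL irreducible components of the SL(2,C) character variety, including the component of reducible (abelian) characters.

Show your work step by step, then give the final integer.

248

In the torus knot group T(14,39), u^14 = v^39 is central, so an irreducible representation sends it to +I or -I (Schur).
On an irreducible component, tr(u) is locked at 2*cos(pi*alpha/14) for some alpha in 1..13, and tr(v) at 2*cos(pi*beta/39) for some beta in 1..38.
Consistency of u^14 = (-1)^alpha I with v^39 = (-1)^beta I forces alpha = beta (mod 2).
Enumerate parity-matched pairs: 7*19 odd-odd plus 6*19 even-even gives 247.
That is 247 components of irreducible characters, and with the reducible (abelian) component the total is 248.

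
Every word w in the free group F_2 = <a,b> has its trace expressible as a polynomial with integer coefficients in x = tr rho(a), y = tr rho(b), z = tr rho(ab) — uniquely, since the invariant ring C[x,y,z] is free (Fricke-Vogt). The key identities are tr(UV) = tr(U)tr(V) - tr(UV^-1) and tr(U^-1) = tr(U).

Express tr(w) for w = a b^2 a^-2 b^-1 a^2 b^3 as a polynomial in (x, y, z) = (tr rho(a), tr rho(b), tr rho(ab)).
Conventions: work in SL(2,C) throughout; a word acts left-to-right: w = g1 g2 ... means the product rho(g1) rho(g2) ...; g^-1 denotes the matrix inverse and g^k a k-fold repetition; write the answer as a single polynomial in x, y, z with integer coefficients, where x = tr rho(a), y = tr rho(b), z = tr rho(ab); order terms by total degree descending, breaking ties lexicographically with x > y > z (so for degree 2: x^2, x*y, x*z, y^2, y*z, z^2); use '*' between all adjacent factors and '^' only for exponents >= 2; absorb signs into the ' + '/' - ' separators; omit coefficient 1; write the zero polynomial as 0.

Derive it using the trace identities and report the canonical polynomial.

tr(a b a b) = tr(a b)*tr(a b) - tr(1)   [split at a repeated a] = z^2 - 2
tr(a b a) = tr(a)*tr(b a) - tr(b)   [square of a] = x*z - y
next, tr(a b^2 a b) = tr(b)*tr(a b a b) - tr(a b a)   [square of b] = y*z^2 - x*z - y
and tr(a^2) = tr(a)*tr(a) - tr(1)   [square of a] = x^2 - 2
tr(a b^2 a) = tr(b)*tr(a^2 b) - tr(a^2)   [square of b] = x*y*z - x^2 - y^2 + 2
and tr(a b^2 a b^2) = tr(b)*tr(a b^2 a b) - tr(a b^2 a)   [square of b] = y^2*z^2 - 2*x*y*z + x^2 - 2
next, tr(a b^3 a b^2) = tr(b)*tr(a b^2 a b^2) - tr(a b^2 a b)   [square of b] = y^3*z^2 - 2*x*y^2*z + x^2*y - y*z^2 + x*z - y
tr(a b^2) = tr(b)*tr(a b) - tr(a)   [square of b] = y*z - x
and tr(b^2 a b) = tr(b)*tr(a b^2) - tr(a b)   [square of b] = y^2*z - x*y - z
and tr(a b^4) = tr(b)*tr(b^2 a b) - tr(b^2 a)   [square of b] = y^3*z - x*y^2 - 2*y*z + x
next, tr(b^3 a b^2) = tr(b)*tr(a b^4) - tr(a b^3)   [square of b] = y^4*z - x*y^3 - 3*y^2*z + 2*x*y + z
tr(b a^2 b^3 a b) = tr(a)*tr(b^3 a b^2 a) - tr(b^3 a b^2)   [square of a] = x*y^3*z^2 - 2*x^2*y^2*z - y^4*z + x^3*y + x*y^3 - x*y*z^2 + x^2*z + 3*y^2*z - 3*x*y - z
and tr(a b a^2 b) = tr(a)*tr(b a b a) - tr(b a b)   [square of a] = x*z^2 - y*z - x
tr(a b a^2) = tr(a)*tr(a b a) - tr(a b)   [square of a] = x^2*z - x*y - z
tr(b a b a^2 b) = tr(b)*tr(a b a^2 b) - tr(a b a^2)   [square of b] = x*y*z^2 - x^2*z - y^2*z + z
and tr(b a^2 b^3 a) = tr(b)*tr(b a b a^2 b) - tr(b a b a^2)   [square of b] = x*y^2*z^2 - x^2*y*z - y^3*z - x*z^2 + 2*y*z + x
tr(b a^2 b^3 a b^2) = tr(b)*tr(b a^2 b^3 a b) - tr(b a^2 b^3 a)   [square of b] = x*y^4*z^2 - 2*x^2*y^3*z - y^5*z + x^3*y^2 + x*y^4 - 2*x*y^2*z^2 + 2*x^2*y*z + 4*y^3*z - 3*x*y^2 + x*z^2 - 3*y*z - x
tr(a b a b a b) = tr(b a b a)*tr(b a) - tr(a b)   [split at a repeated b] = z^3 - 3*z
tr(a b a b a b^2) = tr(b)*tr(a b a b a b) - tr(a b a b a)   [square of b] = y*z^3 - x*z^2 - 2*y*z + x
tr(b^3 a b a b a) = tr(b)*tr(a b a b a b^2) - tr(a b a b a b)   [square of b] = y^2*z^3 - x*y*z^2 - 2*y^2*z - z^3 + x*y + 3*z
tr(a b a b^3) = tr(b)*tr(b a b a b) - tr(b a b a)   [square of b] = y^2*z^2 - x*y*z - y^2 - z^2 + 2
and tr(b^3 a b a b) = tr(b)*tr(a b a b^3) - tr(a b a b^2)   [square of b] = y^3*z^2 - x*y^2*z - y^3 - 2*y*z^2 + x*z + 3*y
and tr(a b a^2 b^3 a b) = tr(a)*tr(b^3 a b a b a) - tr(b^3 a b a b)   [square of a] = x*y^2*z^3 - x^2*y*z^2 - y^3*z^2 - x*y^2*z - x*z^3 + x^2*y + y^3 + 2*y*z^2 + 2*x*z - 3*y
and tr(b a^2 b a b) = tr(a)*tr(b a b^2 a) - tr(b a b^2)   [square of a] = x*y*z^2 - x^2*z - y^2*z + z
tr(b^3 a^2 b a) = tr(b)*tr(b a^2 b a b) - tr(b a^2 b a)   [square of b] = x*y^2*z^2 - x^2*y*z - y^3*z - x*z^2 + 2*y*z + x
tr(b^2 a^2 b) = tr(b)*tr(b a^2 b) - tr(b a^2)   [square of b] = x*y^2*z - x^2*y - y^3 - x*z + 3*y
tr(b^3 a^2 b) = tr(b)*tr(b^2 a^2 b) - tr(b^2 a^2)   [square of b] = x*y^3*z - x^2*y^2 - y^4 - 2*x*y*z + x^2 + 4*y^2 - 2
next, tr(a b a^2 b^3 a) = tr(a)*tr(b^3 a^2 b a) - tr(b^3 a^2 b)   [square of a] = x^2*y^2*z^2 - x^3*y*z - 2*x*y^3*z + x^2*y^2 - x^2*z^2 + y^4 + 4*x*y*z - 4*y^2 + 2
tr(b a^2 b^3 a b^2 a) = tr(b)*tr(a b a^2 b^3 a b) - tr(a b a^2 b^3 a)   [square of b] = x*y^3*z^3 - 2*x^2*y^2*z^2 - y^4*z^2 + x^3*y*z + x*y^3*z - x*y*z^3 + x^2*z^2 + 2*y^2*z^2 - 2*x*y*z + y^2 - 2
tr(a^2 b^3 a b^2 a^-1 b) = tr(b a^2 b^3 a b^2)*tr(a) - tr(b a^2 b^3 a b^2 a)   [inverse elimination on a] = x^2*y^4*z^2 - 2*x^3*y^3*z - x*y^5*z - x*y^3*z^3 + x^4*y^2 + x^2*y^4 + y^4*z^2 + x^3*y*z + 3*x*y^3*z + x*y*z^3 - 3*x^2*y^2 - 2*y^2*z^2 - x*y*z - x^2 - y^2 + 2
and tr(b^-1 a^2 b^3 a b^2 a^-1) = tr(a^2 b^3 a b^2 a^-1)*tr(b) - tr(a^2 b^3 a b^2 a^-1 b)   [inverse elimination on b] = -x^2*y^4*z^2 + 2*x^3*y^3*z + x*y^5*z + x*y^3*z^3 - x^4*y^2 - x^2*y^4 - x^3*y*z - 5*x*y^3*z - x*y*z^3 + 4*x^2*y^2 + y^2*z^2 + 2*x*y*z + x^2 - 2
tr(a b^2 a^-2 b^-1 a^2 b^3) = tr(b^-1 a^2 b^3 a b^2 a^-1)*tr(a) - tr(b^-1 a^2 b^3 a b^2)   [inverse elimination on a] = -x^3*y^4*z^2 + 2*x^4*y^3*z + x^2*y^5*z + x^2*y^3*z^3 - x^5*y^2 - x^3*y^4 - x^4*y*z - 5*x^2*y^3*z - x^2*y*z^3 + 4*x^3*y^2 + 3*x^2*y*z + y^3*z + x^3 + x*z^2 - 2*y*z - 3*x

-x^3*y^4*z^2 + 2*x^4*y^3*z + x^2*y^5*z + x^2*y^3*z^3 - x^5*y^2 - x^3*y^4 - x^4*y*z - 5*x^2*y^3*z - x^2*y*z^3 + 4*x^3*y^2 + 3*x^2*y*z + y^3*z + x^3 + x*z^2 - 2*y*z - 3*x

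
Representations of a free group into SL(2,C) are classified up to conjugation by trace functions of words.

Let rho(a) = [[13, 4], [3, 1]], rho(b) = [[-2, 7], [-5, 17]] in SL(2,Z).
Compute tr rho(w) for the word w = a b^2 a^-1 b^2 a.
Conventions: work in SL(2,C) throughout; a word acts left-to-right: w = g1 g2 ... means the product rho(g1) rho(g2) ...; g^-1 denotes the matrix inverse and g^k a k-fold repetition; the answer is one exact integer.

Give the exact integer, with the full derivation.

-6837046

rho(a) = [[13, 4], [3, 1]]
... * rho(b) = [[-2, 7], [-5, 17]]  ->  [[-46, 159], [-11, 38]]
... * rho(b) = [[-2, 7], [-5, 17]]  ->  [[-703, 2381], [-168, 569]]
... * rho(a^-1) = [[1, -4], [-3, 13]]  ->  [[-7846, 33765], [-1875, 8069]]
... * rho(b) = [[-2, 7], [-5, 17]]  ->  [[-153133, 519083], [-36595, 124048]]
... * rho(b) = [[-2, 7], [-5, 17]]  ->  [[-2289149, 7752480], [-547050, 1852651]]
... * rho(a) = [[13, 4], [3, 1]]  ->  [[-6501497, -1404116], [-1553697, -335549]]
tr = -6501497 + -335549 = -6837046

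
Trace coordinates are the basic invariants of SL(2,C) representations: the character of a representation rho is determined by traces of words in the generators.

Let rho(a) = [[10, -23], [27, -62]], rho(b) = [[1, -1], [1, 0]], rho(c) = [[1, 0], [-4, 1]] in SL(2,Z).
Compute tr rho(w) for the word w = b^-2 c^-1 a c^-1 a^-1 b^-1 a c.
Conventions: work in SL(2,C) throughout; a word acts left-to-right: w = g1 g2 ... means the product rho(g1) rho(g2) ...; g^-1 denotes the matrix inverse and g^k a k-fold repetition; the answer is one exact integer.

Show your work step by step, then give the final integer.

rho(b^-1) = [[0, 1], [-1, 1]]
... * rho(b^-1) = [[0, 1], [-1, 1]]  ->  [[-1, 1], [-1, 0]]
... * rho(c^-1) = [[1, 0], [4, 1]]  ->  [[3, 1], [-1, 0]]
... * rho(a) = [[10, -23], [27, -62]]  ->  [[57, -131], [-10, 23]]
... * rho(c^-1) = [[1, 0], [4, 1]]  ->  [[-467, -131], [82, 23]]
... * rho(a^-1) = [[-62, 23], [-27, 10]]  ->  [[32491, -12051], [-5705, 2116]]
... * rho(b^-1) = [[0, 1], [-1, 1]]  ->  [[12051, 20440], [-2116, -3589]]
... * rho(a) = [[10, -23], [27, -62]]  ->  [[672390, -1544453], [-118063, 271186]]
... * rho(c) = [[1, 0], [-4, 1]]  ->  [[6850202, -1544453], [-1202807, 271186]]
tr = 6850202 + 271186 = 7121388

7121388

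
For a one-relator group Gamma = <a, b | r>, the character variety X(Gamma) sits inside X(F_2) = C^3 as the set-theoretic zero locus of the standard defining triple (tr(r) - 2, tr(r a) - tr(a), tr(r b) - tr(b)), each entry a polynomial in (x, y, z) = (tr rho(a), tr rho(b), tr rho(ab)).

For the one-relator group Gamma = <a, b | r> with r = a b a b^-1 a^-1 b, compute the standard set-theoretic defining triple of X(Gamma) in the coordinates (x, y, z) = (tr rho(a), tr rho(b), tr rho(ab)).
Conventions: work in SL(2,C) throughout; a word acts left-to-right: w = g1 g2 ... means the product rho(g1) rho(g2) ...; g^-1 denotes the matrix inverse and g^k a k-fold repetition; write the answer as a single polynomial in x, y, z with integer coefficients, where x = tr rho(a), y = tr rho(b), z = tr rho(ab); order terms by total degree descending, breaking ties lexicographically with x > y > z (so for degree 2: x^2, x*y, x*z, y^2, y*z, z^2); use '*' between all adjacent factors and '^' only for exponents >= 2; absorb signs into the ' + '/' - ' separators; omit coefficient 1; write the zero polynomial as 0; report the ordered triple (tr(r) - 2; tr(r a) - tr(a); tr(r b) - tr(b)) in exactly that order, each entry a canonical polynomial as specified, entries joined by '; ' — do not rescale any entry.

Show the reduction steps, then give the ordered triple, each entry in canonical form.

-x*y*z^2 + x^2*z + y^2*z + z^3 - 3*z - 2; -x^2*y*z^2 + x^3*z + 2*x*y^2*z + x*z^3 - x^2*y - y^3 - y*z^2 - 3*x*z - x + 3*y; -x*y^2*z^2 + x^2*y*z + y^3*z + y*z^3 - 3*y*z - x - y

trace(b a b) = trace(b) * trace(a b) - trace(a)  (reduce the b square) = y*z - x
trace(a b a b) = trace(b a) * trace(b a) - trace(1)  (split on b) = z^2 - 2
trace(a b a) = trace(a) * trace(b a) - trace(b)  (reduce the a square) = x*z - y
trace(b a b a b) = trace(b) * trace(a b a b) - trace(a b a)  (reduce the b square) = y*z^2 - x*z - y
trace(b a b a b a) = trace(a b) * trace(a b a b) - trace(a^-1 b^-1)  (split on a) = z^3 - 3*z
trace(a^-1 b a b a b) = trace(b a b a b) * trace(a) - trace(b a b a b a)  (eliminate a^-1) = x*y*z^2 - x^2*z - z^3 - x*y + 3*z
trace(a b a b^-1 a^-1 b) = trace(a^-1 b a b a) * trace(b) - trace(a^-1 b a b a b)  (eliminate b^-1) = -x*y*z^2 + x^2*z + y^2*z + z^3 - 3*z
trace(a^2) = trace(a) * trace(a) - trace(1)   [square of a] = x^2 - 2
trace(b a^2 b) = trace(b) * trace(a^2 b) - trace(a^2)   [square of b] = x*y*z - x^2 - y^2 + 2
trace(a^2 b a b) = trace(a) * trace(b a b a) - trace(b a b)   [square of a] = x*z^2 - y*z - x
trace(a^2 b a) = trace(a) * trace(a b a) - trace(a b)   [square of a] = x^2*z - x*y - z
trace(b a^2 b a b) = trace(b) * trace(a^2 b a b) - trace(a^2 b a)   [square of b] = x*y*z^2 - x^2*z - y^2*z + z
trace(b a^2 b a b a) = trace(a) * trace(b a b a b a) - trace(b a b a b)   [square of a] = x*z^3 - y*z^2 - 2*x*z + y
trace(a^-1 b a^2 b a b) = trace(b a^2 b a b) * trace(a) - trace(b a^2 b a b a)   [inverse elimination on a] = x^2*y*z^2 - x^3*z - x*y^2*z - x*z^3 + y*z^2 + 3*x*z - y
trace(a b a b^-1 a^-1 b a) = trace(a^-1 b a^2 b a) * trace(b) - trace(a^-1 b a^2 b a b)   [inverse elimination on b] = -x^2*y*z^2 + x^3*z + 2*x*y^2*z + x*z^3 - x^2*y - y^3 - y*z^2 - 3*x*z + 3*y
trace(b^2 a b) = trace(b) * trace(b a b) - trace(b a) = y^2*z - x*y - z
trace(b^2 a b a b) = trace(b) * trace(b a b a b) - trace(b a b a) = y^2*z^2 - x*y*z - y^2 - z^2 + 2
trace(b^2 a b a b a) = trace(b) * trace(a b a b a b) - trace(a b a b a) = y*z^3 - x*z^2 - 2*y*z + x
trace(a^-1 b^2 a b a b) = trace(b^2 a b a b) * trace(a) - trace(b^2 a b a b a) = x*y^2*z^2 - x^2*y*z - y*z^3 - x*y^2 + 2*y*z + x
trace(a b a b^-1 a^-1 b^2) = trace(a^-1 b^2 a b a) * trace(b) - trace(a^-1 b^2 a b a b) = -x*y^2*z^2 + x^2*y*z + y^3*z + y*z^3 - 3*y*z - x
assemble the triple (trace(r) - 2; trace(r a) - x; trace(r b) - y)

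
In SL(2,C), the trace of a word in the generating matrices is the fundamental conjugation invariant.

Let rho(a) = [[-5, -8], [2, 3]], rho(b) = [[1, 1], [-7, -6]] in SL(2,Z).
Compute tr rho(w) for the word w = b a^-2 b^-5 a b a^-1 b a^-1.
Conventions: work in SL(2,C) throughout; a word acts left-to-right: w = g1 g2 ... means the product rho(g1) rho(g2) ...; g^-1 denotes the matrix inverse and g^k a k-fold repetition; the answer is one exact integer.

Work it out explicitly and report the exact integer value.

rho(b) = [[1, 1], [-7, -6]]
... * rho(a^-1) = [[3, 8], [-2, -5]]  ->  [[1, 3], [-9, -26]]
... * rho(a^-1) = [[3, 8], [-2, -5]]  ->  [[-3, -7], [25, 58]]
... * rho(b^-1) = [[-6, -1], [7, 1]]  ->  [[-31, -4], [256, 33]]
... * rho(b^-1) = [[-6, -1], [7, 1]]  ->  [[158, 27], [-1305, -223]]
... * rho(b^-1) = [[-6, -1], [7, 1]]  ->  [[-759, -131], [6269, 1082]]
... * rho(b^-1) = [[-6, -1], [7, 1]]  ->  [[3637, 628], [-30040, -5187]]
... * rho(b^-1) = [[-6, -1], [7, 1]]  ->  [[-17426, -3009], [143931, 24853]]
... * rho(a) = [[-5, -8], [2, 3]]  ->  [[81112, 130381], [-669949, -1076889]]
... * rho(b) = [[1, 1], [-7, -6]]  ->  [[-831555, -701174], [6868274, 5791385]]
... * rho(a^-1) = [[3, 8], [-2, -5]]  ->  [[-1092317, -3146570], [9022052, 25989267]]
... * rho(b) = [[1, 1], [-7, -6]]  ->  [[20933673, 17787103], [-172902817, -146913550]]
... * rho(a^-1) = [[3, 8], [-2, -5]]  ->  [[27226813, 78533869], [-224881351, -648654786]]
tr = 27226813 + -648654786 = -621427973

-621427973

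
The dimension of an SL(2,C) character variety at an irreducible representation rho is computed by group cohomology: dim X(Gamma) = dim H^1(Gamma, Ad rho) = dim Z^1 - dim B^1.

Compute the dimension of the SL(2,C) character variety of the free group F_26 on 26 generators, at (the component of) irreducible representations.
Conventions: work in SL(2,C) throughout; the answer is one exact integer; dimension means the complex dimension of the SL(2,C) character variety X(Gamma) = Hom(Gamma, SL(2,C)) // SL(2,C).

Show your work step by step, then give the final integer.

75

The free group F_26: 26 generators, no relators.
So Z^1 = (sl_2)^26 in full: dim Z^1 = 78.
dim B^1 = 3: the coboundary map is injective because an irreducible image has centralizer 0 in sl_2.
dim H^1 = 78 - 3 = 75, which is dim X.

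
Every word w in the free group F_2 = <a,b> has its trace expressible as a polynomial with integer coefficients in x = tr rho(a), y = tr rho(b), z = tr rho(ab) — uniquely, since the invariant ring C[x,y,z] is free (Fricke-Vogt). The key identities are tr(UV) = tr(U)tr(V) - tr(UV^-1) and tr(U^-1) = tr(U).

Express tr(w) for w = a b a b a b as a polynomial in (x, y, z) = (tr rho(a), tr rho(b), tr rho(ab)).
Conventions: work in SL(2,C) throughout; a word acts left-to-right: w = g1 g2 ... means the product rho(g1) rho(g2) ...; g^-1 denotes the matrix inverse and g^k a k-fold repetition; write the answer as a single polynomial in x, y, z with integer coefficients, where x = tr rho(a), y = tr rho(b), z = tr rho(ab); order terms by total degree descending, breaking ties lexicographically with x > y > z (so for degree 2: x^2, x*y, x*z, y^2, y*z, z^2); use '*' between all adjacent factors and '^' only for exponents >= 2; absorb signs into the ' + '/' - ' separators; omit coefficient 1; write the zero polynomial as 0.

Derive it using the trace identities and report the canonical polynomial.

tr(b a b a) = tr(b a) tr(b a) - tr(1) = z^2 - 2
use: tr(a b a b a b) = tr(b a) tr(b a b a) - tr(b^-1 a^-1) = z^3 - 3*z

z^3 - 3*z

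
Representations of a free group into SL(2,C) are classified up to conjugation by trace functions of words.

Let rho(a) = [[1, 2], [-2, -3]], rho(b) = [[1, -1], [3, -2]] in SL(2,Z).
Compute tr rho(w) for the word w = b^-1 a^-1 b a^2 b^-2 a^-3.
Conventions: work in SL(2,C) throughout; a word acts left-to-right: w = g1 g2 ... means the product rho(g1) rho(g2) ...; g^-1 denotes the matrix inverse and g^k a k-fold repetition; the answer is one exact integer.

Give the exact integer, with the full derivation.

rho(b^-1) = [[-2, 1], [-3, 1]]
... * rho(a^-1) = [[-3, -2], [2, 1]]  ->  [[8, 5], [11, 7]]
... * rho(b) = [[1, -1], [3, -2]]  ->  [[23, -18], [32, -25]]
... * rho(a) = [[1, 2], [-2, -3]]  ->  [[59, 100], [82, 139]]
... * rho(a) = [[1, 2], [-2, -3]]  ->  [[-141, -182], [-196, -253]]
... * rho(b^-1) = [[-2, 1], [-3, 1]]  ->  [[828, -323], [1151, -449]]
... * rho(b^-1) = [[-2, 1], [-3, 1]]  ->  [[-687, 505], [-955, 702]]
... * rho(a^-1) = [[-3, -2], [2, 1]]  ->  [[3071, 1879], [4269, 2612]]
... * rho(a^-1) = [[-3, -2], [2, 1]]  ->  [[-5455, -4263], [-7583, -5926]]
... * rho(a^-1) = [[-3, -2], [2, 1]]  ->  [[7839, 6647], [10897, 9240]]
tr = 7839 + 9240 = 17079

17079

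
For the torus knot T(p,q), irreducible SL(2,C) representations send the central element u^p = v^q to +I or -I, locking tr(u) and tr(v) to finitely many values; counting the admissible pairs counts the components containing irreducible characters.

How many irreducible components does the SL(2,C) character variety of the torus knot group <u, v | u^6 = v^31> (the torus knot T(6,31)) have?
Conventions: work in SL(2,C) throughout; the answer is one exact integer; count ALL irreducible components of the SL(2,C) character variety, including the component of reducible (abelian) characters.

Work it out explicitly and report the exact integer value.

Gamma = < u, v | u^6 = v^31 > (torus knot T(6,31)); the central element u^6 = v^31 acts as +I or -I in any irreducible SL(2,C) representation.
On an irreducible component, tr(u) is locked at 2*cos(pi*alpha/6) for some alpha in 1..5, and tr(v) at 2*cos(pi*beta/31) for some beta in 1..30.
u^6 = (-1)^alpha I and v^31 = (-1)^beta I must agree, so alpha and beta have equal parity.
Counting: 3 odd alphas x 15 odd betas + 2 even alphas x 15 even betas = 45 + 30 = 75.
That is 75 components of irreducible characters, and with the reducible (abelian) component the total is 76.

76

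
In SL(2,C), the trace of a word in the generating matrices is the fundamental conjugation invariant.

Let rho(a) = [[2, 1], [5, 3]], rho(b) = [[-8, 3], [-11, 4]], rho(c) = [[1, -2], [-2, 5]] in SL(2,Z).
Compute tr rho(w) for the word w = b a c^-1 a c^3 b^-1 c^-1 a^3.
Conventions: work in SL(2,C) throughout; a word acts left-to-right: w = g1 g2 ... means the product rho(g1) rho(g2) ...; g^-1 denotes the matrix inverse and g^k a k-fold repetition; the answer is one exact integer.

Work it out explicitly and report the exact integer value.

rho(b) = [[-8, 3], [-11, 4]]
... * rho(a) = [[2, 1], [5, 3]]  ->  [[-1, 1], [-2, 1]]
... * rho(c^-1) = [[5, 2], [2, 1]]  ->  [[-3, -1], [-8, -3]]
... * rho(a) = [[2, 1], [5, 3]]  ->  [[-11, -6], [-31, -17]]
... * rho(c) = [[1, -2], [-2, 5]]  ->  [[1, -8], [3, -23]]
... * rho(c) = [[1, -2], [-2, 5]]  ->  [[17, -42], [49, -121]]
... * rho(c) = [[1, -2], [-2, 5]]  ->  [[101, -244], [291, -703]]
... * rho(b^-1) = [[4, -3], [11, -8]]  ->  [[-2280, 1649], [-6569, 4751]]
... * rho(c^-1) = [[5, 2], [2, 1]]  ->  [[-8102, -2911], [-23343, -8387]]
... * rho(a) = [[2, 1], [5, 3]]  ->  [[-30759, -16835], [-88621, -48504]]
... * rho(a) = [[2, 1], [5, 3]]  ->  [[-145693, -81264], [-419762, -234133]]
... * rho(a) = [[2, 1], [5, 3]]  ->  [[-697706, -389485], [-2010189, -1122161]]
tr = -697706 + -1122161 = -1819867

-1819867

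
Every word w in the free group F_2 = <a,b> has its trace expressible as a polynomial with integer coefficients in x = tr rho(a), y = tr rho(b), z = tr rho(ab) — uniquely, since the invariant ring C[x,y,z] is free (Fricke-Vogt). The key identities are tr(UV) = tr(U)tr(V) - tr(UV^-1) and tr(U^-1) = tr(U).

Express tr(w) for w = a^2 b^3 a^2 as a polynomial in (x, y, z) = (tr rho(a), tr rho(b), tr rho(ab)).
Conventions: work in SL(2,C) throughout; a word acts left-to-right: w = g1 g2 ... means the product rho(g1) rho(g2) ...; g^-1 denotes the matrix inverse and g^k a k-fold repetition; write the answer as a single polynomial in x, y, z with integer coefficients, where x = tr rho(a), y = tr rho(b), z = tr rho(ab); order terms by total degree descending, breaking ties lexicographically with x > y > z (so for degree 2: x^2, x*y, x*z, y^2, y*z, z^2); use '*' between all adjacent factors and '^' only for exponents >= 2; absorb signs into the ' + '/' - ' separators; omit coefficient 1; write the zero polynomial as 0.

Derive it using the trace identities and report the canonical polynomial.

x^3*y^2*z - x^4*y - x^2*y^3 - x^3*z - 2*x*y^2*z + 5*x^2*y + y^3 + 2*x*z - 3*y

use: trace(a^2 b) = trace(a) * trace(b a) - trace(b)   [square of a] = x*z - y
apply: trace(a^2) = trace(a) * trace(a) - trace(1)   [square of a] = x^2 - 2
trace(b^2 a^2) = trace(b) * trace(a^2 b) - trace(a^2)   [square of b] = x*y*z - x^2 - y^2 + 2
trace(b^2 a) = trace(b) * trace(a b) - trace(a)   [square of b] = y*z - x
apply: trace(b^2 a^3) = trace(a) * trace(b^2 a^2) - trace(b^2 a)   [square of a] = x^2*y*z - x^3 - x*y^2 - y*z + 3*x
apply: trace(a^4 b^2) = trace(a) * trace(b^2 a^3) - trace(b^2 a^2)   [square of a] = x^3*y*z - x^4 - x^2*y^2 - 2*x*y*z + 4*x^2 + y^2 - 2
trace(a^2 b a) = trace(a) * trace(a b a) - trace(a b)   [square of a] = x^2*z - x*y - z
apply: trace(a^4 b) = trace(a) * trace(a^2 b a) - trace(a^2 b)   [square of a] = x^3*z - x^2*y - 2*x*z + y
trace(a^2 b^3 a^2) = trace(b) * trace(a^4 b^2) - trace(a^4 b)   [square of b] = x^3*y^2*z - x^4*y - x^2*y^3 - x^3*z - 2*x*y^2*z + 5*x^2*y + y^3 + 2*x*z - 3*y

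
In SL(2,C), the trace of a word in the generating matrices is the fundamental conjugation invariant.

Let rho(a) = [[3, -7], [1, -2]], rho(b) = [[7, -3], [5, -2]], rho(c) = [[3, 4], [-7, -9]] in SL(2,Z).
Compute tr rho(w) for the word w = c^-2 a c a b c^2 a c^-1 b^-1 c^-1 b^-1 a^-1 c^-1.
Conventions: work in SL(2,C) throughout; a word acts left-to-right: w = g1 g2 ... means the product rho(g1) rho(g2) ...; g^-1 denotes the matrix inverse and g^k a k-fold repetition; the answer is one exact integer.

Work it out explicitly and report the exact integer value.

1142715456655

rho(c^-1) = [[-9, -4], [7, 3]]
... * rho(c^-1) = [[-9, -4], [7, 3]]  ->  [[53, 24], [-42, -19]]
... * rho(a) = [[3, -7], [1, -2]]  ->  [[183, -419], [-145, 332]]
... * rho(c) = [[3, 4], [-7, -9]]  ->  [[3482, 4503], [-2759, -3568]]
... * rho(a) = [[3, -7], [1, -2]]  ->  [[14949, -33380], [-11845, 26449]]
... * rho(b) = [[7, -3], [5, -2]]  ->  [[-62257, 21913], [49330, -17363]]
... * rho(c) = [[3, 4], [-7, -9]]  ->  [[-340162, -446245], [269531, 353587]]
... * rho(c) = [[3, 4], [-7, -9]]  ->  [[2103229, 2655557], [-1666516, -2104159]]
... * rho(a) = [[3, -7], [1, -2]]  ->  [[8965244, -20033717], [-7103707, 15873930]]
... * rho(c^-1) = [[-9, -4], [7, 3]]  ->  [[-220923215, -95962127], [175050873, 76036618]]
... * rho(b^-1) = [[-2, 3], [-5, 7]]  ->  [[921657065, -1334504534], [-730284836, 1057408945]]
... * rho(c^-1) = [[-9, -4], [7, 3]]  ->  [[-17636445323, -7690141862], [13974426139, 6093366179]]
... * rho(b^-1) = [[-2, 3], [-5, 7]]  ->  [[73723599956, -106740329003], [-58415683173, 84576841670]]
... * rho(a^-1) = [[-2, 7], [-1, 3]]  ->  [[-40706870909, 195844212683], [32254524676, -155179257201]]
... * rho(c^-1) = [[-9, -4], [7, 3]]  ->  [[1737271326962, 750360121685], [-1376545522491, -594555870307]]
tr = 1737271326962 + -594555870307 = 1142715456655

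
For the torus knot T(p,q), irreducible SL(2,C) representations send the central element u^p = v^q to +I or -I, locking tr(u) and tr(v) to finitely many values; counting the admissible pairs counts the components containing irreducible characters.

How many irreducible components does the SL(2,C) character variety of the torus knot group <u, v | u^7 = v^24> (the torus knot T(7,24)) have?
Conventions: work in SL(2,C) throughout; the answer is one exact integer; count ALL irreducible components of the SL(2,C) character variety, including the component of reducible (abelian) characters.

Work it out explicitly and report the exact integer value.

70

For T(7,24): irreducibility forces the central element u^7 = v^24 to one of +I, -I.
This locks tr(u) to 2*cos(pi*alpha/7), alpha in 1..6, and tr(v) to 2*cos(pi*beta/24), beta in 1..23, on each component of irreducible characters.
Consistency of u^7 = (-1)^alpha I with v^24 = (-1)^beta I forces alpha = beta (mod 2).
Counting: 3 odd alphas x 12 odd betas + 3 even alphas x 11 even betas = 36 + 33 = 69.
components with irreducible characters: 69; plus the single component of reducible (abelian) characters: total 70.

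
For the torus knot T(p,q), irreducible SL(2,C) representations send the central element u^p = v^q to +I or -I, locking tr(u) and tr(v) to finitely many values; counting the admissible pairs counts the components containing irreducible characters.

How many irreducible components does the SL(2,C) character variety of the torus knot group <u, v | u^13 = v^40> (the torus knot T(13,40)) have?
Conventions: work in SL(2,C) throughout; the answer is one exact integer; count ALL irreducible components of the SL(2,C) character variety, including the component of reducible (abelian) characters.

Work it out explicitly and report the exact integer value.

Gamma = < u, v | u^13 = v^40 > (torus knot T(13,40)); the central element u^13 = v^40 acts as +I or -I in any irreducible SL(2,C) representation.
This locks tr(u) to 2*cos(pi*alpha/13), alpha in 1..12, and tr(v) to 2*cos(pi*beta/40), beta in 1..39, on each component of irreducible characters.
u^13 = (-1)^alpha I and v^40 = (-1)^beta I must agree, so alpha and beta have equal parity.
Counting: 6 odd alphas x 20 odd betas + 6 even alphas x 19 even betas = 120 + 114 = 234.
components with irreducible characters: 234; plus the single component of reducible (abelian) characters: total 235.

235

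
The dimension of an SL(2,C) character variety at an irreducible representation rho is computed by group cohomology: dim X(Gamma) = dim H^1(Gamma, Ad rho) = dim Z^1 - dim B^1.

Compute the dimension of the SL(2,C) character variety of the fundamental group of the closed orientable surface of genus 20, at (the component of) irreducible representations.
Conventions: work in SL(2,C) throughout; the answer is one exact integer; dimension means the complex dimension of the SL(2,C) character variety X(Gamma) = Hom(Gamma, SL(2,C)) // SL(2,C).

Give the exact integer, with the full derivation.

114

Gamma = pi_1(Sigma_20) = < a_1, b_1, ..., a_20, b_20 | prod [a_i, b_i] > has 2g = 40 generators and 1 relator.
A cocycle assigns one sl_2 vector per generator subject to the relator condition d_2(z) = 0: dim of the unconstrained space is 3*2g = 120.
At an irreducible rho, H^2 = coker(d_2) vanishes (Poincare duality: H^2 is dual to H^0 = invariants = 0), so d_2 is surjective onto sl_2 and dim Z^1 = 120 - 3 = 117.
As always at irreducible rho, dim B^1 = 3.
Hence dim X = 117 - 3 = 114.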